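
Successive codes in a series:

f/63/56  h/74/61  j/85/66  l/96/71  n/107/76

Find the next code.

Letter goes f, h, j, l, n → p (letters move forward 2 places in the alphabet).
Second component: +11 each step, so 63, 74, 85, 96, 107 → 118.
Third component goes 56, 61, 66, 71, 76 → 81 (+5 each step).
Putting it together: p/118/81.

p/118/81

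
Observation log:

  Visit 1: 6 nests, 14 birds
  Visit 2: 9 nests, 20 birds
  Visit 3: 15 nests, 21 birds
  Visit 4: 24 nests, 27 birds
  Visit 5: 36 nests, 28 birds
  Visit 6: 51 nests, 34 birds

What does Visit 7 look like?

69 nests, 35 birds

For the nests, differences are 3, 6, 9, … (increasing by 3 each time): 6, 9, 15, 24, 36, 51 → 69.
Birds: 14, 20, 21, 27, 28, 34 → 35 (alternating steps +6, +1, +6, +1, …).
Putting it together: 69 nests, 35 birds.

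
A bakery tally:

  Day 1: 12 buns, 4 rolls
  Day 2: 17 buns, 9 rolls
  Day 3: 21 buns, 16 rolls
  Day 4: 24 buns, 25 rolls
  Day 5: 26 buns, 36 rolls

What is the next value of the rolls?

49

Rolls: 4, 9, 16, 25, 36 → 49 (perfect squares: 2², 3², 4², …).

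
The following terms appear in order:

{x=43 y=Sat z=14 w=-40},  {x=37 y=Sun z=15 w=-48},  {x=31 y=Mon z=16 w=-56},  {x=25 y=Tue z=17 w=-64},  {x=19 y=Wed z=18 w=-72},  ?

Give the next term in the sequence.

{x=13 y=Thu z=19 w=-80}

X — −6 each step: 43, 37, 31, 25, 19 → 13.
Y goes Sat, Sun, Mon, Tue, Wed → Thu (runs through the weekdays Mon→Sun).
Z: +1 each step, so 14, 15, 16, 17, 18 → 19.
W: -40, -48, -56, -64, -72 → -80 (−8 each step).
Combining the parts gives {x=13 y=Thu z=19 w=-80}.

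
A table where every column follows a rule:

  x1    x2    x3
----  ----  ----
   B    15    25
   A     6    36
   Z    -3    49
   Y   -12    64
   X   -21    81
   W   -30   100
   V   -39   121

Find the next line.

Column x1 — letters move back 1 place in the alphabet, wrapping A→Z: B, A, Z, Y, X, W, V → U.
Column x2: −9 each step, so 15, 6, -3, -12, -21, -30, -39 → -48.
Column x3 — perfect squares: 5², 6², 7², …: 25, 36, 49, 64, 81, 100, 121 → 144.
Combining the parts gives U  -48  144.

U  -48  144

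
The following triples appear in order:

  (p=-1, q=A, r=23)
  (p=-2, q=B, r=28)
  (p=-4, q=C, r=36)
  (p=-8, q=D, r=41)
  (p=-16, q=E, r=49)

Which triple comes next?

(p=-32, q=F, r=54)

P goes -1, -2, -4, -8, -16 → -32 (×2 each step).
Q goes A, B, C, D, E → F (letters move forward 1 place in the alphabet).
R: alternating steps +5, +8, +5, +8, …, so 23, 28, 36, 41, 49 → 54.
Putting it together: (p=-32, q=F, r=54).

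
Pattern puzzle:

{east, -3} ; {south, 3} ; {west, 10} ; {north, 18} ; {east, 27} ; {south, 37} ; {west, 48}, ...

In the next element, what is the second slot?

For the second slot, differences are 6, 7, 8, … (increasing by 1 each time): -3, 3, 10, 18, 27, 37, 48 → 60.

60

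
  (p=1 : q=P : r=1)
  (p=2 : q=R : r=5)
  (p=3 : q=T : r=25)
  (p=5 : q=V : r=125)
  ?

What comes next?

(p=8 : q=X : r=625)

P: each term is the sum of the two before it; 1, 2, 3, 5 → 8.
For the q, letters move forward 2 places in the alphabet: P, R, T, V → X.
R — ×5 each step: 1, 5, 25, 125 → 625.
So the next triple is (p=8 : q=X : r=625).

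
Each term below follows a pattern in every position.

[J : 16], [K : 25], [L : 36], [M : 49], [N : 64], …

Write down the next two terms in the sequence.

Letter: J, K, L, M, N → O → P (letters move forward 1 place in the alphabet).
Second coordinate goes 16, 25, 36, 49, 64 → 81 → 100 (perfect squares: 4², 5², 6², …).
So the next two terms are [O : 81] and [P : 100].

[O : 81], [P : 100]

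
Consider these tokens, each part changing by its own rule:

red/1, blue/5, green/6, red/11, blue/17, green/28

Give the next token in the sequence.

red/45

Colour — repeats red → blue → green: red, blue, green, red, blue, green → red.
For the second component, each term is the sum of the two before it: 1, 5, 6, 11, 17, 28 → 45.
So the next token is red/45.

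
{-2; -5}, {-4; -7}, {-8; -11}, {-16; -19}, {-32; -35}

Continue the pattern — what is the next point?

First value: ×2 each step; -2, -4, -8, -16, -32 → -64.
For the second value, always 3 less than the first value: -5, -7, -11, -19, -35 → -67.
Combining the parts gives {-64; -67}.

{-64; -67}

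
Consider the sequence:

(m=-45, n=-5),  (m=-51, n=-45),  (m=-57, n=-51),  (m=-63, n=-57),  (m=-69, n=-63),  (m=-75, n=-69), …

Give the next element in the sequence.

(m=-81, n=-75)

M — −6 each step: -45, -51, -57, -63, -69, -75 → -81.
N — always the previous value of the m: -5, -45, -51, -57, -63, -69 → -75.
Combining the parts gives (m=-81, n=-75).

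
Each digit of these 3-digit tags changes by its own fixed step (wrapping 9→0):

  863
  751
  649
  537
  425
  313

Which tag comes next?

201

First digit: 8, 7, 6, 5, 4, 3 → 2 (−1 each step, mod 10).
Second digit: −1 each step, mod 10, so 6, 5, 4, 3, 2, 1 → 0.
Third digit — −2 each step, mod 10: 3, 1, 9, 7, 5, 3 → 1.
Putting it together: 201.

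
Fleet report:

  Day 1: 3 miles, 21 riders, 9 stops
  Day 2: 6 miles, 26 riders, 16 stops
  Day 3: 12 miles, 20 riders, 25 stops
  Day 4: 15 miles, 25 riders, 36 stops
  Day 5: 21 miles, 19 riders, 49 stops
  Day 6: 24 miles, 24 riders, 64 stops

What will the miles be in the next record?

30

Miles goes 3, 6, 12, 15, 21, 24 → 30 (alternating steps +3, +6, +3, +6, …).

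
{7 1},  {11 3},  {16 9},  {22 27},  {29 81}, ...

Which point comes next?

{37 243}

First component: differences are 4, 5, 6, … (increasing by 1 each time); 7, 11, 16, 22, 29 → 37.
Second component: ×3 each step; 1, 3, 9, 27, 81 → 243.
Putting it together: {37 243}.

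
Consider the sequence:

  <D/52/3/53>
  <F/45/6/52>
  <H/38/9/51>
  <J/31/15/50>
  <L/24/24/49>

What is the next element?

Letter goes D, F, H, J, L → N (letters move forward 2 places in the alphabet).
Second slot goes 52, 45, 38, 31, 24 → 17 (−7 each step).
Third slot — each term is the sum of the two before it: 3, 6, 9, 15, 24 → 39.
Fourth slot: −1 each step; 53, 52, 51, 50, 49 → 48.
Putting it together: <N/17/39/48>.

<N/17/39/48>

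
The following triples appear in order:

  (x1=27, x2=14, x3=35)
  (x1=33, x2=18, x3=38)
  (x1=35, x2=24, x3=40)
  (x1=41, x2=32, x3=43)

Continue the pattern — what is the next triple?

X1: alternating steps +6, +2, +6, +2, …, so 27, 33, 35, 41 → 43.
For the x2, differences are 4, 6, 8, … (increasing by 2 each time): 14, 18, 24, 32 → 42.
X3 goes 35, 38, 40, 43 → 45 (alternating steps +3, +2, +3, +2, …).
Combining the parts gives (x1=43, x2=42, x3=45).

(x1=43, x2=42, x3=45)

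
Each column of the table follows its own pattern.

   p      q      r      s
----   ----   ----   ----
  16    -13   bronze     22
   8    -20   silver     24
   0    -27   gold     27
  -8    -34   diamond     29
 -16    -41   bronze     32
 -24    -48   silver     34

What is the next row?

-32  -55  gold  37

Column p: −8 each step; 16, 8, 0, -8, -16, -24 → -32.
Column q: −7 each step; -13, -20, -27, -34, -41, -48 → -55.
Column r: repeats bronze → silver → gold → diamond, so bronze, silver, gold, diamond, bronze, silver → gold.
Column s goes 22, 24, 27, 29, 32, 34 → 37 (alternating steps +2, +3, +2, +3, …).
Putting it together: -32  -55  gold  37.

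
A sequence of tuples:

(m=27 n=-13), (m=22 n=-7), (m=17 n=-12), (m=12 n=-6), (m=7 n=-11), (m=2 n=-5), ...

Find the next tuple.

(m=-3 n=-10)

M: −5 each step; 27, 22, 17, 12, 7, 2 → -3.
N: -13, -7, -12, -6, -11, -5 → -10 (alternating steps +6, −5, +6, −5, …).
Combining the parts gives (m=-3 n=-10).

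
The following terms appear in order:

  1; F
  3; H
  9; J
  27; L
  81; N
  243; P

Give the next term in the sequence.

729; R

First value — ×3 each step: 1, 3, 9, 27, 81, 243 → 729.
Letter: F, H, J, L, N, P → R (letters move forward 2 places in the alphabet).
So the next term is 729; R.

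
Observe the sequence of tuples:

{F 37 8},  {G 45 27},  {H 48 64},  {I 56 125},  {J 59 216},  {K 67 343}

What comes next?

For the letter, letters move forward 1 place in the alphabet: F, G, H, I, J, K → L.
Second slot: 37, 45, 48, 56, 59, 67 → 70 (alternating steps +8, +3, +8, +3, …).
Third slot: perfect cubes: 2³, 3³, 4³, …, so 8, 27, 64, 125, 216, 343 → 512.
Putting it together: {L 70 512}.

{L 70 512}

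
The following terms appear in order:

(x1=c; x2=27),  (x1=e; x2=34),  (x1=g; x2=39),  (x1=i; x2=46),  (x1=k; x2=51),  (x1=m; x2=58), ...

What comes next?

(x1=o; x2=63)

X1: letters move forward 2 places in the alphabet; c, e, g, i, k, m → o.
X2 goes 27, 34, 39, 46, 51, 58 → 63 (alternating steps +7, +5, +7, +5, …).
Putting it together: (x1=o; x2=63).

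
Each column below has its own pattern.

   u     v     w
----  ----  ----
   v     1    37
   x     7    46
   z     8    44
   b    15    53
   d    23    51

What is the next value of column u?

f

Column u: v, x, z, b, d → f (letters move forward 2 places in the alphabet, wrapping Z→A).
Column v goes 1, 7, 8, 15, 23 → 38 (each term is the sum of the two before it).
Column w goes 37, 46, 44, 53, 51 → 60 (alternating steps +9, −2, +9, −2, …).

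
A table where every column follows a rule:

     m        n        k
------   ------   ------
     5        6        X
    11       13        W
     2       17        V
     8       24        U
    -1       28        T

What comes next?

5  35  S

Column m: 5, 11, 2, 8, -1 → 5 (alternating steps +6, −9, +6, −9, …).
Column n: alternating steps +7, +4, +7, +4, …; 6, 13, 17, 24, 28 → 35.
Column k: letters move back 1 place in the alphabet; X, W, V, U, T → S.
Putting it together: 5  35  S.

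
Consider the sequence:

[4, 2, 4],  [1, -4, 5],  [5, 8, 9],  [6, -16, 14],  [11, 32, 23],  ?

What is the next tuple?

[17, -64, 37]

First part: 4, 1, 5, 6, 11 → 17 (each term is the sum of the two before it).
Second part — ×(-2) each step: 2, -4, 8, -16, 32 → -64.
Third part: each term is the sum of the two before it; 4, 5, 9, 14, 23 → 37.
Combining the parts gives [17, -64, 37].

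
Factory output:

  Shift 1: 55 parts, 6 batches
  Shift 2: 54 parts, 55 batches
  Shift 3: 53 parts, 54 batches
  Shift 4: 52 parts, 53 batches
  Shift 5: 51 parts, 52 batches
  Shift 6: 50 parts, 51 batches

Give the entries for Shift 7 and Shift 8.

Parts: −1 each step; 55, 54, 53, 52, 51, 50 → 49 → 48.
For the batches, always the previous value of the parts: 6, 55, 54, 53, 52, 51 → 50 → 49.
Putting the parts together: 49 parts, 50 batches and then 48 parts, 49 batches.

49 parts, 50 batches; 48 parts, 49 batches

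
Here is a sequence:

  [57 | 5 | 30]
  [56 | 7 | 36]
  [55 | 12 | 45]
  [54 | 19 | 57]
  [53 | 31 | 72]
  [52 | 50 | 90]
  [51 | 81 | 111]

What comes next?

First component: −1 each step; 57, 56, 55, 54, 53, 52, 51 → 50.
Second component: each term is the sum of the two before it, so 5, 7, 12, 19, 31, 50, 81 → 131.
Third component: differences are 6, 9, 12, … (increasing by 3 each time), so 30, 36, 45, 57, 72, 90, 111 → 135.
Putting it together: [50 | 131 | 135].

[50 | 131 | 135]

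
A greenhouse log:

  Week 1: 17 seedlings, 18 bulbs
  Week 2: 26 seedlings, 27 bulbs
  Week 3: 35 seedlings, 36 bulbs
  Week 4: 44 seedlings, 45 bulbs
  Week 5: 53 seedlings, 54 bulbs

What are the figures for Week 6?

Seedlings: +9 each step, so 17, 26, 35, 44, 53 → 62.
Bulbs: always 1 more than the seedlings; 18, 27, 36, 45, 54 → 63.
So the next record is 62 seedlings, 63 bulbs.

62 seedlings, 63 bulbs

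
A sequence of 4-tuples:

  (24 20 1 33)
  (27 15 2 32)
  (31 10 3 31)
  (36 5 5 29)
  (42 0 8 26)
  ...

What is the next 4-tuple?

(49 -5 13 21)

First entry goes 24, 27, 31, 36, 42 → 49 (differences are 3, 4, 5, … (increasing by 1 each time)).
For the second entry, −5 each step: 20, 15, 10, 5, 0 → -5.
For the third entry, each term is the sum of the two before it: 1, 2, 3, 5, 8 → 13.
Fourth entry: together with the third entry always sums to 34, so 33, 32, 31, 29, 26 → 21.
Combining the parts gives (49 -5 13 21).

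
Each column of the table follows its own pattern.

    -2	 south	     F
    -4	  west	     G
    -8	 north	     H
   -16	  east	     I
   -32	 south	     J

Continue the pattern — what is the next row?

-64  west  K

First component — ×2 each step: -2, -4, -8, -16, -32 → -64.
Direction: repeats south → west → north → east; south, west, north, east, south → west.
Letter — letters move forward 1 place in the alphabet: F, G, H, I, J → K.
Putting it together: -64  west  K.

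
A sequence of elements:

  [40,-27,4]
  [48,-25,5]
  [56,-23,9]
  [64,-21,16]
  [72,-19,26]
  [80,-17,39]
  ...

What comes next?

[88,-15,55]

First coordinate — +8 each step: 40, 48, 56, 64, 72, 80 → 88.
Second coordinate — +2 each step: -27, -25, -23, -21, -19, -17 → -15.
Third coordinate goes 4, 5, 9, 16, 26, 39 → 55 (differences are 1, 4, 7, … (increasing by 3 each time)).
Putting it together: [88,-15,55].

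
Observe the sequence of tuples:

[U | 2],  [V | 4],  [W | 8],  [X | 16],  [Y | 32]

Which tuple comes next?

Letter — letters move forward 1 place in the alphabet: U, V, W, X, Y → Z.
Second coordinate: ×2 each step; 2, 4, 8, 16, 32 → 64.
So the next tuple is [Z | 64].

[Z | 64]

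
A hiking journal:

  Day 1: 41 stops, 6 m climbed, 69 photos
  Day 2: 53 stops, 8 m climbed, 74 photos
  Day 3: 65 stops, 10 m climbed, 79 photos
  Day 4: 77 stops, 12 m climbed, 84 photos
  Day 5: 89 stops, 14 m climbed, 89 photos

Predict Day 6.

101 stops, 16 m climbed, 94 photos

Stops: +12 each step, so 41, 53, 65, 77, 89 → 101.
M climbed goes 6, 8, 10, 12, 14 → 16 (+2 each step).
For the photos, +5 each step: 69, 74, 79, 84, 89 → 94.
So the next record is 101 stops, 16 m climbed, 94 photos.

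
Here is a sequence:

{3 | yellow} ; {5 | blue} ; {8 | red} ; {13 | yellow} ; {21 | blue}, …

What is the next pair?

{34 | red}

First part — each term is the sum of the two before it: 3, 5, 8, 13, 21 → 34.
For the colour, repeats yellow → blue → red: yellow, blue, red, yellow, blue → red.
Combining the parts gives {34 | red}.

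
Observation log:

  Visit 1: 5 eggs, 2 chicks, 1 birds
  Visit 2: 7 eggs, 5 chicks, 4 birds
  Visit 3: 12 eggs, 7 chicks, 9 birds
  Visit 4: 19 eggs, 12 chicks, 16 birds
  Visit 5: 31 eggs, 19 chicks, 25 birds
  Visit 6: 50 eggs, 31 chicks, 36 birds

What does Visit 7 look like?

Eggs: each term is the sum of the two before it; 5, 7, 12, 19, 31, 50 → 81.
Chicks: 2, 5, 7, 12, 19, 31 → 50 (each term is the sum of the two before it).
For the birds, perfect squares: 1², 2², 3², …: 1, 4, 9, 16, 25, 36 → 49.
Putting it together: 81 eggs, 50 chicks, 49 birds.

81 eggs, 50 chicks, 49 birds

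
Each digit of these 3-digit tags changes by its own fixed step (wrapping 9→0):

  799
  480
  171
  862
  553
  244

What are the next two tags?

First digit: 7, 4, 1, 8, 5, 2 → 9 → 6 (−3 each step, mod 10).
Second digit — −1 each step, mod 10: 9, 8, 7, 6, 5, 4 → 3 → 2.
Third digit: +1 each step, mod 10; 9, 0, 1, 2, 3, 4 → 5 → 6.
So the next two tags are 935 and 626.

935 then 626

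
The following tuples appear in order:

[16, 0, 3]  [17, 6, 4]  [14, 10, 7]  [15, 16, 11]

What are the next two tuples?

[12, 20, 18], [13, 26, 29]

For the first entry, alternating steps +1, −3, +1, −3, …: 16, 17, 14, 15 → 12 → 13.
Second entry goes 0, 6, 10, 16 → 20 → 26 (alternating steps +6, +4, +6, +4, …).
Third entry goes 3, 4, 7, 11 → 18 → 29 (each term is the sum of the two before it).
Putting the parts together: [12, 20, 18] and then [13, 26, 29].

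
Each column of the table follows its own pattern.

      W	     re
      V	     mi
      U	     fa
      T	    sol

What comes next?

Letter: letters move back 1 place in the alphabet; W, V, U, T → S.
Note goes re, mi, fa, sol → la (runs through the solfège scale do→ti).
Combining the parts gives S  la.

S  la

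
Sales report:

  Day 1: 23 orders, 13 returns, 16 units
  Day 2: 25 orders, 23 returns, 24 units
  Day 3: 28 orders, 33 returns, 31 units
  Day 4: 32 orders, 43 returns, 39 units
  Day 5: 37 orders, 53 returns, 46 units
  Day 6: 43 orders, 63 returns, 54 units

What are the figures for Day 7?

Orders — differences are 2, 3, 4, … (increasing by 1 each time): 23, 25, 28, 32, 37, 43 → 50.
For the returns, +10 each step: 13, 23, 33, 43, 53, 63 → 73.
For the units, alternating steps +8, +7, +8, +7, …: 16, 24, 31, 39, 46, 54 → 61.
Combining the parts gives 50 orders, 73 returns, 61 units.

50 orders, 73 returns, 61 units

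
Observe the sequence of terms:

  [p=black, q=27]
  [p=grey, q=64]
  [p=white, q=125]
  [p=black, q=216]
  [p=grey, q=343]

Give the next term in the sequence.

For the p, repeats black → grey → white: black, grey, white, black, grey → white.
Q: perfect cubes: 3³, 4³, 5³, …, so 27, 64, 125, 216, 343 → 512.
Combining the parts gives [p=white, q=512].

[p=white, q=512]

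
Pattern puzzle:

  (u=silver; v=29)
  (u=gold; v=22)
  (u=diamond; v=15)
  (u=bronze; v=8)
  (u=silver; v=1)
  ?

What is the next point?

(u=gold; v=-6)

U goes silver, gold, diamond, bronze, silver → gold (repeats silver → gold → diamond → bronze).
V: −7 each step; 29, 22, 15, 8, 1 → -6.
Combining the parts gives (u=gold; v=-6).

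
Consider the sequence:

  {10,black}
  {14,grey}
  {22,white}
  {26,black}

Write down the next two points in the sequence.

{34,grey}, {38,white}

First slot — alternating steps +4, +8, +4, +8, …: 10, 14, 22, 26 → 34 → 38.
Shade: repeats black → grey → white, so black, grey, white, black → grey → white.
So the next two points are {34,grey} and {38,white}.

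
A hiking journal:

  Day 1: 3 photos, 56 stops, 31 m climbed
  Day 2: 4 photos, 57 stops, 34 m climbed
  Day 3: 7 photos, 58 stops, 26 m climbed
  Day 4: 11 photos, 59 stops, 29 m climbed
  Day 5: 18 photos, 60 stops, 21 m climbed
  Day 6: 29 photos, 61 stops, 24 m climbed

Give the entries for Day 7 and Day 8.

47 photos, 62 stops, 16 m climbed; 76 photos, 63 stops, 19 m climbed

Photos — each term is the sum of the two before it: 3, 4, 7, 11, 18, 29 → 47 → 76.
Stops: +1 each step; 56, 57, 58, 59, 60, 61 → 62 → 63.
M climbed: alternating steps +3, −8, +3, −8, …, so 31, 34, 26, 29, 21, 24 → 16 → 19.
So the next two rows are 47 photos, 62 stops, 16 m climbed and 76 photos, 63 stops, 19 m climbed.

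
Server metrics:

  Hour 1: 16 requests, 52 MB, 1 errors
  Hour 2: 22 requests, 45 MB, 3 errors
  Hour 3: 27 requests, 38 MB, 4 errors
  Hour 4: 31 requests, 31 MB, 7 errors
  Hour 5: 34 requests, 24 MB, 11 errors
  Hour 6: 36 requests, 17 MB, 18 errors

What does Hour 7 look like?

Requests goes 16, 22, 27, 31, 34, 36 → 37 (differences are 6, 5, 4, … (decreasing by 1 each time)).
For the MB, −7 each step: 52, 45, 38, 31, 24, 17 → 10.
Errors: 1, 3, 4, 7, 11, 18 → 29 (each term is the sum of the two before it).
Putting it together: 37 requests, 10 MB, 29 errors.

37 requests, 10 MB, 29 errors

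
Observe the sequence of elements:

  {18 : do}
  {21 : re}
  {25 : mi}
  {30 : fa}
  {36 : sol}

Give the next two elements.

{43 : la}, {51 : ti}

First entry: differences are 3, 4, 5, … (increasing by 1 each time), so 18, 21, 25, 30, 36 → 43 → 51.
Note goes do, re, mi, fa, sol → la → ti (runs through the solfège scale do→ti).
Putting the parts together: {43 : la} and then {51 : ti}.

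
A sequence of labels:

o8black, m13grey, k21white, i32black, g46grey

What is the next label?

e63white

Letter: o, m, k, i, g → e (letters move back 2 places in the alphabet).
Second component: 8, 13, 21, 32, 46 → 63 (differences are 5, 8, 11, … (increasing by 3 each time)).
Shade: repeats black → grey → white, so black, grey, white, black, grey → white.
Combining the parts gives e63white.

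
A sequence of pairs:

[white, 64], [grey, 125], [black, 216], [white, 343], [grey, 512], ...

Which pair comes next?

[black, 729]

Shade: repeats white → grey → black, so white, grey, black, white, grey → black.
Second part — perfect cubes: 4³, 5³, 6³, …: 64, 125, 216, 343, 512 → 729.
Combining the parts gives [black, 729].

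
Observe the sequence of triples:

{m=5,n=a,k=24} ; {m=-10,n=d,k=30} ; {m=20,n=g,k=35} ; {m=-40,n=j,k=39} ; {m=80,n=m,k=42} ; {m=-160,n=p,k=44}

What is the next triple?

{m=320,n=s,k=45}

M — ×(-2) each step: 5, -10, 20, -40, 80, -160 → 320.
N: a, d, g, j, m, p → s (letters move forward 3 places in the alphabet).
K — differences are 6, 5, 4, … (decreasing by 1 each time): 24, 30, 35, 39, 42, 44 → 45.
Combining the parts gives {m=320,n=s,k=45}.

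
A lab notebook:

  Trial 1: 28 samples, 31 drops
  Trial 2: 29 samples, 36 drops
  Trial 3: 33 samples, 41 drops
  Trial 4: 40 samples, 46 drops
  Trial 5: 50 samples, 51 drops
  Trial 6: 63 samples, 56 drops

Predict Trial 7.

Samples: differences are 1, 4, 7, … (increasing by 3 each time); 28, 29, 33, 40, 50, 63 → 79.
Drops: +5 each step; 31, 36, 41, 46, 51, 56 → 61.
So the next line is 79 samples, 61 drops.

79 samples, 61 drops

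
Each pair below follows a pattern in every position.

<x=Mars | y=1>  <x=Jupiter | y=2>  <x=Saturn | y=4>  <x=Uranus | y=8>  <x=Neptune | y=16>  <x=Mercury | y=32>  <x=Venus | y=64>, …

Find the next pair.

<x=Earth | y=128>

X: Mars, Jupiter, Saturn, Uranus, Neptune, Mercury, Venus → Earth (runs through the planets Mercury→Neptune).
Y: 1, 2, 4, 8, 16, 32, 64 → 128 (×2 each step).
Putting it together: <x=Earth | y=128>.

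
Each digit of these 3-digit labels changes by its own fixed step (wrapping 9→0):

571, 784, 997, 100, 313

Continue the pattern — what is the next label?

526

First digit: 5, 7, 9, 1, 3 → 5 (+2 each step, mod 10).
Second digit — +1 each step, mod 10: 7, 8, 9, 0, 1 → 2.
Third digit: 1, 4, 7, 0, 3 → 6 (+3 each step, mod 10).
Putting it together: 526.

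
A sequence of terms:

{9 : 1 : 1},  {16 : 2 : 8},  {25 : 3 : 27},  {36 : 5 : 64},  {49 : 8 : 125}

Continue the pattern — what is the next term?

{64 : 13 : 216}

First part: perfect squares: 3², 4², 5², …; 9, 16, 25, 36, 49 → 64.
Second part: 1, 2, 3, 5, 8 → 13 (each term is the sum of the two before it).
Third part: 1, 8, 27, 64, 125 → 216 (perfect cubes: 1³, 2³, 3³, …).
Putting it together: {64 : 13 : 216}.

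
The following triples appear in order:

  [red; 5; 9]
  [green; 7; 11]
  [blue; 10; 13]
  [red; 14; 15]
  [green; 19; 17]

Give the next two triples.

[blue; 25; 19], [red; 32; 21]

Colour goes red, green, blue, red, green → blue → red (repeats red → green → blue).
Second part — differences are 2, 3, 4, … (increasing by 1 each time): 5, 7, 10, 14, 19 → 25 → 32.
Third part: 9, 11, 13, 15, 17 → 19 → 21 (+2 each step).
Putting the parts together: [blue; 25; 19] and then [red; 32; 21].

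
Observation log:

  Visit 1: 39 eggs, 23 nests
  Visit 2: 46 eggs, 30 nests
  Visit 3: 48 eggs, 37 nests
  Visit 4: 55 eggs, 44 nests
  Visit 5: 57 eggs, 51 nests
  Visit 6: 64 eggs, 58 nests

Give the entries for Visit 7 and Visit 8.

66 eggs, 65 nests; 73 eggs, 72 nests

For the eggs, alternating steps +7, +2, +7, +2, …: 39, 46, 48, 55, 57, 64 → 66 → 73.
Nests: +7 each step, so 23, 30, 37, 44, 51, 58 → 65 → 72.
Putting the parts together: 66 eggs, 65 nests and then 73 eggs, 72 nests.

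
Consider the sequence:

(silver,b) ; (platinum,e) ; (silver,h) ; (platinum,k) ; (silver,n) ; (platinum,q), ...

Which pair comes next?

(silver,t)

Metal: alternates silver ↔ platinum, so silver, platinum, silver, platinum, silver, platinum → silver.
For the letter, letters move forward 3 places in the alphabet: b, e, h, k, n, q → t.
Combining the parts gives (silver,t).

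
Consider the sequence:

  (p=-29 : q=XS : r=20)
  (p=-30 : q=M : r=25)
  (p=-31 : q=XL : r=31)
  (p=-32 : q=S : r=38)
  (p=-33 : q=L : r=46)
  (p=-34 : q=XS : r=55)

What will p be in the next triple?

P — −1 each step: -29, -30, -31, -32, -33, -34 → -35.

-35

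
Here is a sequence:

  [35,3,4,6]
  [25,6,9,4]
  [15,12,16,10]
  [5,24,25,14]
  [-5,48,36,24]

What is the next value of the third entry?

First entry: −10 each step; 35, 25, 15, 5, -5 → -15.
Second entry: ×2 each step, so 3, 6, 12, 24, 48 → 96.
For the third entry, perfect squares: 2², 3², 4², …: 4, 9, 16, 25, 36 → 49.
For the fourth entry, each term is the sum of the two before it: 6, 4, 10, 14, 24 → 38.

49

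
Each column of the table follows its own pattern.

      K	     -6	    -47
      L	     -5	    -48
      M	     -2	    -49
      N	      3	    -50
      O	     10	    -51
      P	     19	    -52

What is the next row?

Q  30  -53

For the letter, letters move forward 1 place in the alphabet: K, L, M, N, O, P → Q.
Second component: -6, -5, -2, 3, 10, 19 → 30 (differences are 1, 3, 5, … (increasing by 2 each time)).
Third component goes -47, -48, -49, -50, -51, -52 → -53 (−1 each step).
So the next row is Q  30  -53.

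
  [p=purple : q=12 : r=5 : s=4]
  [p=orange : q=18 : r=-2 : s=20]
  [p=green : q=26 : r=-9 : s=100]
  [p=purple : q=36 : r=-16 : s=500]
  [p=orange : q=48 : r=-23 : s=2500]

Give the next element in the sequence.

P: repeats purple → orange → green, so purple, orange, green, purple, orange → green.
Q goes 12, 18, 26, 36, 48 → 62 (differences are 6, 8, 10, … (increasing by 2 each time)).
For the r, −7 each step: 5, -2, -9, -16, -23 → -30.
S goes 4, 20, 100, 500, 2500 → 12500 (×5 each step).
Putting it together: [p=green : q=62 : r=-30 : s=12500].

[p=green : q=62 : r=-30 : s=12500]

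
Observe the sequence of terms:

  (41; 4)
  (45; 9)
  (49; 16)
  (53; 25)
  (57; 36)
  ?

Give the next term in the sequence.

(61; 49)

For the first slot, +4 each step: 41, 45, 49, 53, 57 → 61.
Second slot: perfect squares: 2², 3², 4², …; 4, 9, 16, 25, 36 → 49.
So the next term is (61; 49).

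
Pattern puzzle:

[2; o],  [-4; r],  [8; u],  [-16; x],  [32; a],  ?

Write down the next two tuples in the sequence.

First entry: ×(-2) each step, so 2, -4, 8, -16, 32 → -64 → 128.
Letter — letters move forward 3 places in the alphabet, wrapping Z→A: o, r, u, x, a → d → g.
So the next two tuples are [-64; d] and [128; g].

[-64; d], [128; g]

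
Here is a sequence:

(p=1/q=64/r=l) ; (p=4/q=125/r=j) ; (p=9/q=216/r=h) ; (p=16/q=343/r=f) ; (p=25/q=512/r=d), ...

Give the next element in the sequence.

P: perfect squares: 1², 2², 3², …, so 1, 4, 9, 16, 25 → 36.
Q goes 64, 125, 216, 343, 512 → 729 (perfect cubes: 4³, 5³, 6³, …).
R: l, j, h, f, d → b (letters move back 2 places in the alphabet).
Putting it together: (p=36/q=729/r=b).

(p=36/q=729/r=b)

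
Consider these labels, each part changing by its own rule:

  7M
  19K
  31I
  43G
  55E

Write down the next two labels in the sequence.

First component goes 7, 19, 31, 43, 55 → 67 → 79 (+12 each step).
Letter — letters move back 2 places in the alphabet: M, K, I, G, E → C → A.
Putting the parts together: 67C and then 79A.

67C then 79A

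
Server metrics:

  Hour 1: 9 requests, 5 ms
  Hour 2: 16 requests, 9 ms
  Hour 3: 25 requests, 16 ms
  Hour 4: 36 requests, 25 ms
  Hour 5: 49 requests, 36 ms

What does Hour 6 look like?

64 requests, 49 ms

Requests: 9, 16, 25, 36, 49 → 64 (perfect squares: 3², 4², 5², …).
Ms: always the previous value of the requests, so 5, 9, 16, 25, 36 → 49.
Putting it together: 64 requests, 49 ms.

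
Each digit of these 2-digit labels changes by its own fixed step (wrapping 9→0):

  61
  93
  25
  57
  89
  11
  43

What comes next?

First digit: 6, 9, 2, 5, 8, 1, 4 → 7 (+3 each step, mod 10).
Second digit — +2 each step, mod 10: 1, 3, 5, 7, 9, 1, 3 → 5.
Combining the parts gives 75.

75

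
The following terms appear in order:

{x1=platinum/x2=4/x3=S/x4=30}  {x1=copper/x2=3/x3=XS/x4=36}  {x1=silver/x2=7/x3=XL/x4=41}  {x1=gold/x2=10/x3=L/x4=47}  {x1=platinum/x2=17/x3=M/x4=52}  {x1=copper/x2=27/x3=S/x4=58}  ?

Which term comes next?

{x1=silver/x2=44/x3=XS/x4=63}

For the x1, repeats platinum → copper → silver → gold: platinum, copper, silver, gold, platinum, copper → silver.
X2 — each term is the sum of the two before it: 4, 3, 7, 10, 17, 27 → 44.
For the x3, repeats S → XS → XL → L → M: S, XS, XL, L, M, S → XS.
For the x4, alternating steps +6, +5, +6, +5, …: 30, 36, 41, 47, 52, 58 → 63.
Combining the parts gives {x1=silver/x2=44/x3=XS/x4=63}.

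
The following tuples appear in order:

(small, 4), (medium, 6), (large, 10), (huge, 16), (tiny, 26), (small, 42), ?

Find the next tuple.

Size: small, medium, large, huge, tiny, small → medium (repeats small → medium → large → huge → tiny).
Second entry — each term is the sum of the two before it: 4, 6, 10, 16, 26, 42 → 68.
Combining the parts gives (medium, 68).

(medium, 68)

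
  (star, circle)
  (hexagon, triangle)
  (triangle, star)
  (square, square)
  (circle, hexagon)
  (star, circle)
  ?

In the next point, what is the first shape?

For the first shape, repeats star → hexagon → triangle → square → circle: star, hexagon, triangle, square, circle, star → hexagon.

hexagon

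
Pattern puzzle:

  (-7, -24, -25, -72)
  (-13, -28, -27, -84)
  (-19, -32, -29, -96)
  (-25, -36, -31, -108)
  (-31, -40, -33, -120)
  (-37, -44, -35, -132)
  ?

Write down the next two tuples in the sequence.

First value — −6 each step: -7, -13, -19, -25, -31, -37 → -43 → -49.
Second value goes -24, -28, -32, -36, -40, -44 → -48 → -52 (−4 each step).
Third value: −2 each step, so -25, -27, -29, -31, -33, -35 → -37 → -39.
Fourth value: always 3 × the second value, so -72, -84, -96, -108, -120, -132 → -144 → -156.
Putting the parts together: (-43, -48, -37, -144) and then (-49, -52, -39, -156).

(-43, -48, -37, -144), (-49, -52, -39, -156)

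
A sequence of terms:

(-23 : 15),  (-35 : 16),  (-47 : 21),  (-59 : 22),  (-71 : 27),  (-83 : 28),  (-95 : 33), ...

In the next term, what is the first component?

For the first component, −12 each step: -23, -35, -47, -59, -71, -83, -95 → -107.
Second component goes 15, 16, 21, 22, 27, 28, 33 → 34 (alternating steps +1, +5, +1, +5, …).

-107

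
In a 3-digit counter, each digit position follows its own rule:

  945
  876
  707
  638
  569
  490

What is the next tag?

321

For the first digit, −1 each step, mod 10: 9, 8, 7, 6, 5, 4 → 3.
For the second digit, +3 each step, mod 10: 4, 7, 0, 3, 6, 9 → 2.
Third digit: 5, 6, 7, 8, 9, 0 → 1 (+1 each step, mod 10).
So the next tag is 321.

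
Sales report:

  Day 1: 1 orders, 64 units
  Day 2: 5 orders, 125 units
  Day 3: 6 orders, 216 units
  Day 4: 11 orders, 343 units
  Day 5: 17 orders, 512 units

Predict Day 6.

28 orders, 729 units

Orders — each term is the sum of the two before it: 1, 5, 6, 11, 17 → 28.
Units goes 64, 125, 216, 343, 512 → 729 (perfect cubes: 4³, 5³, 6³, …).
So the next record is 28 orders, 729 units.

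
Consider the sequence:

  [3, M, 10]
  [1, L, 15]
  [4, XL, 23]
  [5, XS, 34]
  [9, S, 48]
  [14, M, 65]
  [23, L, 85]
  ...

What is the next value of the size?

XL

Size goes M, L, XL, XS, S, M, L → XL (repeats M → L → XL → XS → S).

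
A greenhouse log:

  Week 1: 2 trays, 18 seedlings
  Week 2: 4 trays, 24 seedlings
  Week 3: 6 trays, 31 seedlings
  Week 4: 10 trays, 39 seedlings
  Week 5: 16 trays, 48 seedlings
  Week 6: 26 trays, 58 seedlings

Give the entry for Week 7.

Trays: 2, 4, 6, 10, 16, 26 → 42 (each term is the sum of the two before it).
Seedlings goes 18, 24, 31, 39, 48, 58 → 69 (differences are 6, 7, 8, … (increasing by 1 each time)).
So the next record is 42 trays, 69 seedlings.

42 trays, 69 seedlings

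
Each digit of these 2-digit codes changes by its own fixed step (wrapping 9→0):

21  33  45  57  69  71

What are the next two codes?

83 then 95

First digit: +1 each step, mod 10; 2, 3, 4, 5, 6, 7 → 8 → 9.
For the second digit, +2 each step, mod 10: 1, 3, 5, 7, 9, 1 → 3 → 5.
Putting the parts together: 83 and then 95.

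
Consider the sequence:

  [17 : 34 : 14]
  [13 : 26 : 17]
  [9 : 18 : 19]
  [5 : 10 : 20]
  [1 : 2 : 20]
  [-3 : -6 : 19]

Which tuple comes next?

[-7 : -14 : 17]

First component goes 17, 13, 9, 5, 1, -3 → -7 (−4 each step).
Second component: −8 each step, so 34, 26, 18, 10, 2, -6 → -14.
Third component: 14, 17, 19, 20, 20, 19 → 17 (differences are 3, 2, 1, … (decreasing by 1 each time)).
Combining the parts gives [-7 : -14 : 17].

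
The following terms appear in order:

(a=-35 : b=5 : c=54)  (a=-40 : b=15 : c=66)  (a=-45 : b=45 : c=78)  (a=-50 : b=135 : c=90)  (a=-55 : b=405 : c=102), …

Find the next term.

(a=-60 : b=1215 : c=114)

For the a, −5 each step: -35, -40, -45, -50, -55 → -60.
B — ×3 each step: 5, 15, 45, 135, 405 → 1215.
C: +12 each step, so 54, 66, 78, 90, 102 → 114.
So the next term is (a=-60 : b=1215 : c=114).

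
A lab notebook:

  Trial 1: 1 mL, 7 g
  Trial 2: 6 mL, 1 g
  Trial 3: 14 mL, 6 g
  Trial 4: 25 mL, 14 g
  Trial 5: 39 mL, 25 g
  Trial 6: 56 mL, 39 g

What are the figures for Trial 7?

76 mL, 56 g

ML — differences are 5, 8, 11, … (increasing by 3 each time): 1, 6, 14, 25, 39, 56 → 76.
G goes 7, 1, 6, 14, 25, 39 → 56 (always the previous value of the mL).
Combining the parts gives 76 mL, 56 g.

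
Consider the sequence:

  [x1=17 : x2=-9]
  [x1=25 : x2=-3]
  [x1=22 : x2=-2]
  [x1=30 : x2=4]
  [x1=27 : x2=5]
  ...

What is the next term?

X1: 17, 25, 22, 30, 27 → 35 (alternating steps +8, −3, +8, −3, …).
X2 — alternating steps +6, +1, +6, +1, …: -9, -3, -2, 4, 5 → 11.
Combining the parts gives [x1=35 : x2=11].

[x1=35 : x2=11]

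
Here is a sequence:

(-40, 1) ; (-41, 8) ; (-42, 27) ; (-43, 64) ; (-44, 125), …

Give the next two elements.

First coordinate: −1 each step; -40, -41, -42, -43, -44 → -45 → -46.
Second coordinate goes 1, 8, 27, 64, 125 → 216 → 343 (perfect cubes: 1³, 2³, 3³, …).
So the next two elements are (-45, 216) and (-46, 343).

(-45, 216), (-46, 343)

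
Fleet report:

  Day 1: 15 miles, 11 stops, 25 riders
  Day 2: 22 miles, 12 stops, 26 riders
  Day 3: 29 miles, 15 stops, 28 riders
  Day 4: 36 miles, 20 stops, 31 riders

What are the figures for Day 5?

43 miles, 27 stops, 35 riders

Miles — +7 each step: 15, 22, 29, 36 → 43.
Stops: differences are 1, 3, 5, … (increasing by 2 each time); 11, 12, 15, 20 → 27.
For the riders, differences are 1, 2, 3, … (increasing by 1 each time): 25, 26, 28, 31 → 35.
Putting it together: 43 miles, 27 stops, 35 riders.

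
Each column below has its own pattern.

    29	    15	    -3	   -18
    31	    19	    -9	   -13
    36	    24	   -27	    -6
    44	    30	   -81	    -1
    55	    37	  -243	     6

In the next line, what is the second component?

Second component: differences are 4, 5, 6, … (increasing by 1 each time), so 15, 19, 24, 30, 37 → 45.

45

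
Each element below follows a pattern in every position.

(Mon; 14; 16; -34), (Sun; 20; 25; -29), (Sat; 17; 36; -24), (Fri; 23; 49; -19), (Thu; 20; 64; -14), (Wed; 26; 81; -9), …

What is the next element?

(Tue; 23; 100; -4)

Day: runs backward through the weekdays Mon→Sun, so Mon, Sun, Sat, Fri, Thu, Wed → Tue.
Second slot: alternating steps +6, −3, +6, −3, …, so 14, 20, 17, 23, 20, 26 → 23.
For the third slot, perfect squares: 4², 5², 6², …: 16, 25, 36, 49, 64, 81 → 100.
Fourth slot: +5 each step, so -34, -29, -24, -19, -14, -9 → -4.
So the next element is (Tue; 23; 100; -4).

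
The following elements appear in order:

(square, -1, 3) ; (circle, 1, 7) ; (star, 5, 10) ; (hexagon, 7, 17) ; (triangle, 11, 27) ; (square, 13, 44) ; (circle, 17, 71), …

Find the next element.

(star, 19, 115)

Shape: square, circle, star, hexagon, triangle, square, circle → star (repeats square → circle → star → hexagon → triangle).
Second value: -1, 1, 5, 7, 11, 13, 17 → 19 (alternating steps +2, +4, +2, +4, …).
Third value: each term is the sum of the two before it; 3, 7, 10, 17, 27, 44, 71 → 115.
Putting it together: (star, 19, 115).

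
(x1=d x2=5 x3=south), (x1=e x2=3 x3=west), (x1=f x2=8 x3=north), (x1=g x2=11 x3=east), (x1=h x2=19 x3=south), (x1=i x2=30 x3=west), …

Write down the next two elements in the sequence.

X1: letters move forward 1 place in the alphabet; d, e, f, g, h, i → j → k.
X2: each term is the sum of the two before it; 5, 3, 8, 11, 19, 30 → 49 → 79.
X3 — repeats south → west → north → east: south, west, north, east, south, west → north → east.
So the next two elements are (x1=j x2=49 x3=north) and (x1=k x2=79 x3=east).

(x1=j x2=49 x3=north), (x1=k x2=79 x3=east)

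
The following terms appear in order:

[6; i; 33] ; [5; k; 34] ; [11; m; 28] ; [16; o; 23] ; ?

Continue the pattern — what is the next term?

[27; q; 12]

First slot — each term is the sum of the two before it: 6, 5, 11, 16 → 27.
Letter: letters move forward 2 places in the alphabet, so i, k, m, o → q.
Third slot: 33, 34, 28, 23 → 12 (together with the first slot always sums to 39).
Putting it together: [27; q; 12].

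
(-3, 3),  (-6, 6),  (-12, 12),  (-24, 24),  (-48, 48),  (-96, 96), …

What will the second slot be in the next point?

192

Second slot: ×2 each step; 3, 6, 12, 24, 48, 96 → 192.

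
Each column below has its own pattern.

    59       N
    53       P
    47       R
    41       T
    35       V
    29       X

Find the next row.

23  Z

For the first component, −6 each step: 59, 53, 47, 41, 35, 29 → 23.
Letter goes N, P, R, T, V, X → Z (letters move forward 2 places in the alphabet).
Combining the parts gives 23  Z.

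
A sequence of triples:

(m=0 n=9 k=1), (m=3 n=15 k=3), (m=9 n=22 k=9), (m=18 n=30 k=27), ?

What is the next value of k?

K — ×3 each step: 1, 3, 9, 27 → 81.

81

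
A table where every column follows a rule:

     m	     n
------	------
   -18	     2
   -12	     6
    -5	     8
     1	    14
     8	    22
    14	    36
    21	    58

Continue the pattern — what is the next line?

27  94

Column m goes -18, -12, -5, 1, 8, 14, 21 → 27 (alternating steps +6, +7, +6, +7, …).
Column n: each term is the sum of the two before it, so 2, 6, 8, 14, 22, 36, 58 → 94.
So the next line is 27  94.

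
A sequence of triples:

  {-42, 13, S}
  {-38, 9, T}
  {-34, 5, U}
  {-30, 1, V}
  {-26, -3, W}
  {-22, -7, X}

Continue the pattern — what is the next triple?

{-18, -11, Y}

First slot — +4 each step: -42, -38, -34, -30, -26, -22 → -18.
Second slot: together with the first slot always sums to -29, so 13, 9, 5, 1, -3, -7 → -11.
Letter: S, T, U, V, W, X → Y (letters move forward 1 place in the alphabet).
Putting it together: {-18, -11, Y}.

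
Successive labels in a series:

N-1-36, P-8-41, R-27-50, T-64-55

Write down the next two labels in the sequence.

V-125-64, X-216-69

For the letter, letters move forward 2 places in the alphabet: N, P, R, T → V → X.
Second component: perfect cubes: 1³, 2³, 3³, …, so 1, 8, 27, 64 → 125 → 216.
Third component — alternating steps +5, +9, +5, +9, …: 36, 41, 50, 55 → 64 → 69.
So the next two labels are V-125-64 and X-216-69.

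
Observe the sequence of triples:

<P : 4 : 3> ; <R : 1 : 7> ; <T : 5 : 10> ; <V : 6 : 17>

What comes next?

<X : 11 : 27>

Letter goes P, R, T, V → X (letters move forward 2 places in the alphabet).
Second part: 4, 1, 5, 6 → 11 (each term is the sum of the two before it).
Third part: 3, 7, 10, 17 → 27 (each term is the sum of the two before it).
Combining the parts gives <X : 11 : 27>.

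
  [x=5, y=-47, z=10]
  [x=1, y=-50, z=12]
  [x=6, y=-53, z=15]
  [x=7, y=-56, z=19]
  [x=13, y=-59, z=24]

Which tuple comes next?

[x=20, y=-62, z=30]

X: each term is the sum of the two before it; 5, 1, 6, 7, 13 → 20.
Y goes -47, -50, -53, -56, -59 → -62 (−3 each step).
Z goes 10, 12, 15, 19, 24 → 30 (differences are 2, 3, 4, … (increasing by 1 each time)).
So the next tuple is [x=20, y=-62, z=30].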